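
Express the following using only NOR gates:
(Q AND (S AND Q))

((Q NOR Q) NOR (((S NOR S) NOR (Q NOR Q)) NOR ((S NOR S) NOR (Q NOR Q))))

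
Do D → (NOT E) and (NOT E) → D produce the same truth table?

No, Converse is not equivalent to original (counterexample: D=0, E=0)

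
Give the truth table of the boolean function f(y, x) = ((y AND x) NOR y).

y | x | Output
--------------
0 | 0 | 1
0 | 1 | 1
1 | 0 | 0
1 | 1 | 0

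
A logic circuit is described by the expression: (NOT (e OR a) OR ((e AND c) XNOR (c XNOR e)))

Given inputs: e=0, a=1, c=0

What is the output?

Substituting: (NOT (0 OR 1) OR ((0 AND 0) XNOR (0 XNOR 0)))
= 0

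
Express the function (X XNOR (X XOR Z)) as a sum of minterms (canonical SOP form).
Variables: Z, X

Σm(0, 1) = (NOT Z AND NOT X) OR (NOT Z AND X)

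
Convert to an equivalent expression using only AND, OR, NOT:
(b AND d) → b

NOT (b AND d) OR b
(Implication elimination: A → B = NOT A OR B)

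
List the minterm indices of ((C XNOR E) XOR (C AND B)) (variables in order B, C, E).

Σm(0, 3, 4, 6) = (NOT B AND NOT C AND NOT E) OR (NOT B AND C AND E) OR (B AND NOT C AND NOT E) OR (B AND C AND NOT E)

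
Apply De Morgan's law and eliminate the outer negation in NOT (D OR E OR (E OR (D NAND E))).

NOT D AND NOT E AND NOT (E OR (D NAND E))
De Morgan's: NOT(OR of terms) = AND of negations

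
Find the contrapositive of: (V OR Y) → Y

Contrapositive: NOT Y → NOT (V OR Y)
Note: A statement and its contrapositive are logically equivalent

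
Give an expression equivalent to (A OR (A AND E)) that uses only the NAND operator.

((A NAND A) NAND (((A NAND E) NAND (A NAND E)) NAND ((A NAND E) NAND (A NAND E))))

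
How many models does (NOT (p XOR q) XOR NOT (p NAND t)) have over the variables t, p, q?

Satisfying assignments: (0,0,0), (0,1,1), (1,0,0), (1,1,0)
Count: 4 out of 8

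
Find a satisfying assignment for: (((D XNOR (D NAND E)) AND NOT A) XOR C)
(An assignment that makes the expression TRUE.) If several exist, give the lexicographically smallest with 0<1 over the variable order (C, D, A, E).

C=0, D=1, A=0, E=0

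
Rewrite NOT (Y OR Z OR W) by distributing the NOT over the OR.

NOT Y AND NOT Z AND NOT W
De Morgan's: NOT(OR of terms) = AND of negations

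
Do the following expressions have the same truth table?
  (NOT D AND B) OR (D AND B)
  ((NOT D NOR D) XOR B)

Yes, they are equivalent — the two output columns agree on all 4 assignments:
D | B | Expression 1 | Expression 2
-----------------------------------
0 | 0 | 0 | 0
0 | 1 | 1 | 1
1 | 0 | 0 | 0
1 | 1 | 1 | 1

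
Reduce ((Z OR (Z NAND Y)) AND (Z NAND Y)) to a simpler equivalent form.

By absorption (E AND (E OR v) = E):
= (Z NAND Y)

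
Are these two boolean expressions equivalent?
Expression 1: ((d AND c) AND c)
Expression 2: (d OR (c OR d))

No. Counterexample: with d=0, c=1, Expression 1 = 0 but Expression 2 = 1.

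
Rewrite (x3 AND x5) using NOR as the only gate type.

((x3 NOR x3) NOR (x5 NOR x5))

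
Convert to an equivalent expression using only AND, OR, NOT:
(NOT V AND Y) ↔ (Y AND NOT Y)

((NOT V AND Y) AND (Y AND NOT Y)) OR (NOT (NOT V AND Y) AND NOT (Y AND NOT Y))
(Biconditional = both true or both false)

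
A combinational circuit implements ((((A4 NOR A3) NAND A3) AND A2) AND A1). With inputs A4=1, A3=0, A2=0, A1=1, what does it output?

Substituting: ((((1 NOR 0) NAND 0) AND 0) AND 1)
= 0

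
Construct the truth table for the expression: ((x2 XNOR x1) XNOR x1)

x2 | x1 | Output
----------------
0 | 0 | 0
0 | 1 | 0
1 | 0 | 1
1 | 1 | 1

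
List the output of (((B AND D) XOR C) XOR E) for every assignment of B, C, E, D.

B | C | E | D | Output
----------------------
0 | 0 | 0 | 0 | 0
0 | 0 | 0 | 1 | 0
0 | 0 | 1 | 0 | 1
0 | 0 | 1 | 1 | 1
0 | 1 | 0 | 0 | 1
0 | 1 | 0 | 1 | 1
0 | 1 | 1 | 0 | 0
0 | 1 | 1 | 1 | 0
1 | 0 | 0 | 0 | 0
1 | 0 | 0 | 1 | 1
1 | 0 | 1 | 0 | 1
1 | 0 | 1 | 1 | 0
1 | 1 | 0 | 0 | 1
1 | 1 | 0 | 1 | 0
1 | 1 | 1 | 0 | 0
1 | 1 | 1 | 1 | 1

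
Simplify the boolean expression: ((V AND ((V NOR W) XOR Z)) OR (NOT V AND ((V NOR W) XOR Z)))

By distribution ((E AND v) OR (E AND NOT v) = E):
= ((V NOR W) XOR Z)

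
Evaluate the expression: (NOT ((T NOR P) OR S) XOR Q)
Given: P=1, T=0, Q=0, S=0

Substituting: (NOT ((0 NOR 1) OR 0) XOR 0)
= 1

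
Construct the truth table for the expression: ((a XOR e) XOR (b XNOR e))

e | b | a | Output
------------------
0 | 0 | 0 | 1
0 | 0 | 1 | 0
0 | 1 | 0 | 0
0 | 1 | 1 | 1
1 | 0 | 0 | 1
1 | 0 | 1 | 0
1 | 1 | 0 | 0
1 | 1 | 1 | 1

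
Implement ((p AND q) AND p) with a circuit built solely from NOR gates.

((((p NOR p) NOR (q NOR q)) NOR ((p NOR p) NOR (q NOR q))) NOR (p NOR p))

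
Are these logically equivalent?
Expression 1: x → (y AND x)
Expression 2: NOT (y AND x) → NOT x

Yes, Contrapositive is always equivalent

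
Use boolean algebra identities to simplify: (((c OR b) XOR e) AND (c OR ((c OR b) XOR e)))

By absorption (E AND (E OR v) = E):
= ((c OR b) XOR e)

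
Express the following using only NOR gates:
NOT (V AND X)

(((V NOR V) NOR (X NOR X)) NOR ((V NOR V) NOR (X NOR X)))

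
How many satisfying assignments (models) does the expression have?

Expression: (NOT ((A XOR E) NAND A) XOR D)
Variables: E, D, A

Satisfying assignments: (0,0,1), (0,1,0), (1,1,0), (1,1,1)
Count: 4 out of 8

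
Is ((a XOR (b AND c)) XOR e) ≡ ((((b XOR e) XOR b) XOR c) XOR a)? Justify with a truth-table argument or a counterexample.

No. Counterexample: with e=0, b=0, c=1, a=0, Expression 1 = 0 but Expression 2 = 1.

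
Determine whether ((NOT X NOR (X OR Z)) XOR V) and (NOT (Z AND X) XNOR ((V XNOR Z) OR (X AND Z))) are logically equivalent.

No. Counterexample: with V=0, Z=0, X=0, Expression 1 = 0 but Expression 2 = 1.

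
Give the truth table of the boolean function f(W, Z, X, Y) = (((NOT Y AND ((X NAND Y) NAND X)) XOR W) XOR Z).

W | Z | X | Y | Output
----------------------
0 | 0 | 0 | 0 | 1
0 | 0 | 0 | 1 | 0
0 | 0 | 1 | 0 | 0
0 | 0 | 1 | 1 | 0
0 | 1 | 0 | 0 | 0
0 | 1 | 0 | 1 | 1
0 | 1 | 1 | 0 | 1
0 | 1 | 1 | 1 | 1
1 | 0 | 0 | 0 | 0
1 | 0 | 0 | 1 | 1
1 | 0 | 1 | 0 | 1
1 | 0 | 1 | 1 | 1
1 | 1 | 0 | 0 | 1
1 | 1 | 0 | 1 | 0
1 | 1 | 1 | 0 | 0
1 | 1 | 1 | 1 | 0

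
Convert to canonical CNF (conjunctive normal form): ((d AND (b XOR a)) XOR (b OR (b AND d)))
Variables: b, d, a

(b OR d OR a) AND (b OR d OR NOT a) AND (b OR NOT d OR a) AND (NOT b OR NOT d OR a)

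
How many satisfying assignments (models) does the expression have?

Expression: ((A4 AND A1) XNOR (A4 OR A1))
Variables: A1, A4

Satisfying assignments: (0,0), (1,1)
Count: 2 out of 4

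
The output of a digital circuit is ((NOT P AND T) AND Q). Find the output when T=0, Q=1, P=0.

Substituting: ((NOT 0 AND 0) AND 1)
= 0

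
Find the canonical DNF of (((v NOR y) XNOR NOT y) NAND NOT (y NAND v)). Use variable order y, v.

(NOT y AND NOT v) OR (NOT y AND v) OR (y AND NOT v)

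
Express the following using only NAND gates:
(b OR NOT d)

((b NAND b) NAND ((d NAND d) NAND (d NAND d)))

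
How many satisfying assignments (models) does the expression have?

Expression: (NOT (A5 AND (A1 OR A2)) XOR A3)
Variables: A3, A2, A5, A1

Satisfying assignments: (0,0,0,0), (0,0,0,1), (0,0,1,0), (0,1,0,0), (0,1,0,1), (1,0,1,1), (1,1,1,0), (1,1,1,1)
Count: 8 out of 16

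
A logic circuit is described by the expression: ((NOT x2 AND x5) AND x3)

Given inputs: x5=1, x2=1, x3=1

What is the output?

Substituting: ((NOT 1 AND 1) AND 1)
= 0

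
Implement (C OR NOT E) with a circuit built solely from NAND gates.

((C NAND C) NAND ((E NAND E) NAND (E NAND E)))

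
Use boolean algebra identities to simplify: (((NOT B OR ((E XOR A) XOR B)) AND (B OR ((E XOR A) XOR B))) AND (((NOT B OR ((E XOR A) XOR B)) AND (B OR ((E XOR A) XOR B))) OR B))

By absorption (E AND (E OR v) = E) then distribution ((E OR v) AND (E OR NOT v) = E):
= ((E XOR A) XOR B)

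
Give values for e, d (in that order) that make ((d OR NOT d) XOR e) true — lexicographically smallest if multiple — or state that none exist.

e=0, d=0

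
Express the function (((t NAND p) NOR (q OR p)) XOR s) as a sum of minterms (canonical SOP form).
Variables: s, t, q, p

Σm(8, 9, 10, 11, 12, 13, 14, 15) = (s AND NOT t AND NOT q AND NOT p) OR (s AND NOT t AND NOT q AND p) OR (s AND NOT t AND q AND NOT p) OR (s AND NOT t AND q AND p) OR (s AND t AND NOT q AND NOT p) OR (s AND t AND NOT q AND p) OR (s AND t AND q AND NOT p) OR (s AND t AND q AND p)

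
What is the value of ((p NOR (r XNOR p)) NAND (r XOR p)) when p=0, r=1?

Substituting: ((0 NOR (1 XNOR 0)) NAND (1 XOR 0))
= 0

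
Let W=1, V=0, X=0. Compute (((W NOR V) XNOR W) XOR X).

Substituting: (((1 NOR 0) XNOR 1) XOR 0)
= 0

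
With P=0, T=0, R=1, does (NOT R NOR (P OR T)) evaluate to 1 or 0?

Substituting: (NOT 1 NOR (0 OR 0))
= 1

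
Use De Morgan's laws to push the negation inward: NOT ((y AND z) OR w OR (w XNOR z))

NOT (y AND z) AND NOT w AND NOT (w XNOR z)
De Morgan's: NOT(OR of terms) = AND of negations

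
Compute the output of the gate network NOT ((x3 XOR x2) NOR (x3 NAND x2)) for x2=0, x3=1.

Substituting: NOT ((1 XOR 0) NOR (1 NAND 0))
= 1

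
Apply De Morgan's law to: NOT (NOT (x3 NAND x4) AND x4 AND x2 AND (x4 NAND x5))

(x3 NAND x4) OR NOT x4 OR NOT x2 OR NOT (x4 NAND x5)
De Morgan's: NOT(AND of terms) = OR of negations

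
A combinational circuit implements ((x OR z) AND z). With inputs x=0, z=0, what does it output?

Substituting: ((0 OR 0) AND 0)
= 0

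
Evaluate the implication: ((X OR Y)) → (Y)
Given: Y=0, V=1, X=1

Antecedent ((X OR Y)) = 1; consequent (Y) = 0.
1 → 0 = 0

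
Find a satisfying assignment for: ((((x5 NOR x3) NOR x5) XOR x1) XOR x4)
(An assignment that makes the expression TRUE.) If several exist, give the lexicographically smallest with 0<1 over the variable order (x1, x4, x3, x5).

x1=0, x4=0, x3=1, x5=0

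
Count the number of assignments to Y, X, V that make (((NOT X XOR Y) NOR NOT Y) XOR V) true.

Satisfying assignments: (0,0,1), (0,1,1), (1,0,0), (1,1,1)
Count: 4 out of 8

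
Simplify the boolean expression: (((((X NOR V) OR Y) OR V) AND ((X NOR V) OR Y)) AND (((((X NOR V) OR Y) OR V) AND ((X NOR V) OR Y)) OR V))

By absorption (E AND (E OR v) = E) then absorption (E AND (E OR v) = E):
= ((X NOR V) OR Y)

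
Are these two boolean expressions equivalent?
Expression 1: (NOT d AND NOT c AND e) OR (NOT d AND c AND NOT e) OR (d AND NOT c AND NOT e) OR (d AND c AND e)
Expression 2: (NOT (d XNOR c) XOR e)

Yes, they are equivalent — the two output columns agree on all 8 assignments:
d | c | e | Expression 1 | Expression 2
---------------------------------------
0 | 0 | 0 | 0 | 0
0 | 0 | 1 | 1 | 1
0 | 1 | 0 | 1 | 1
0 | 1 | 1 | 0 | 0
1 | 0 | 0 | 1 | 1
1 | 0 | 1 | 0 | 0
1 | 1 | 0 | 0 | 0
1 | 1 | 1 | 1 | 1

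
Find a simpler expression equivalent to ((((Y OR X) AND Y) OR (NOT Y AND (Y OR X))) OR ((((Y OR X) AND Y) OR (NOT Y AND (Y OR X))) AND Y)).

By absorption (E OR (E AND v) = E) then distribution ((E AND v) OR (E AND NOT v) = E):
= (Y OR X)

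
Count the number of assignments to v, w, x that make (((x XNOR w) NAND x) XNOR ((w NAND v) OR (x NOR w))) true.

Satisfying assignments: (0,0,0), (0,0,1), (0,1,0), (1,0,0), (1,0,1), (1,1,1)
Count: 6 out of 8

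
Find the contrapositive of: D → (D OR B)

Contrapositive: NOT (D OR B) → NOT D
Note: A statement and its contrapositive are logically equivalent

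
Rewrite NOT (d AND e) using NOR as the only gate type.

(((d NOR d) NOR (e NOR e)) NOR ((d NOR d) NOR (e NOR e)))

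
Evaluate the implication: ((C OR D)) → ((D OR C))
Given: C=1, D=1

Antecedent ((C OR D)) = 1; consequent ((D OR C)) = 1.
1 → 1 = 1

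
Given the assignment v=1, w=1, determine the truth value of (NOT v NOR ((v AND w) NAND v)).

Substituting: (NOT 1 NOR ((1 AND 1) NAND 1))
= 1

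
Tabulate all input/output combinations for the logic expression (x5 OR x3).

x5 | x3 | Output
----------------
0 | 0 | 0
0 | 1 | 1
1 | 0 | 1
1 | 1 | 1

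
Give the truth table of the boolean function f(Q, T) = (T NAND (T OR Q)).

Q | T | Output
--------------
0 | 0 | 1
0 | 1 | 0
1 | 0 | 1
1 | 1 | 0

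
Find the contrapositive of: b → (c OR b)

Contrapositive: NOT (c OR b) → NOT b
Note: A statement and its contrapositive are logically equivalent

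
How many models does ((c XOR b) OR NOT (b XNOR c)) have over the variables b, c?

Satisfying assignments: (0,1), (1,0)
Count: 2 out of 4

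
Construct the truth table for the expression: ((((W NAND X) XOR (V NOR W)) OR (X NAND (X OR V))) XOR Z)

W | Z | V | X | Output
----------------------
0 | 0 | 0 | 0 | 1
0 | 0 | 0 | 1 | 0
0 | 0 | 1 | 0 | 1
0 | 0 | 1 | 1 | 1
0 | 1 | 0 | 0 | 0
0 | 1 | 0 | 1 | 1
0 | 1 | 1 | 0 | 0
0 | 1 | 1 | 1 | 0
1 | 0 | 0 | 0 | 1
1 | 0 | 0 | 1 | 0
1 | 0 | 1 | 0 | 1
1 | 0 | 1 | 1 | 0
1 | 1 | 0 | 0 | 0
1 | 1 | 0 | 1 | 1
1 | 1 | 1 | 0 | 0
1 | 1 | 1 | 1 | 1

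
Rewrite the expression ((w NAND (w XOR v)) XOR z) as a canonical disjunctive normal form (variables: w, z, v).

(NOT w AND NOT z AND NOT v) OR (NOT w AND NOT z AND v) OR (w AND NOT z AND v) OR (w AND z AND NOT v)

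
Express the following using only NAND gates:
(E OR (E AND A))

((E NAND E) NAND (((E NAND A) NAND (E NAND A)) NAND ((E NAND A) NAND (E NAND A))))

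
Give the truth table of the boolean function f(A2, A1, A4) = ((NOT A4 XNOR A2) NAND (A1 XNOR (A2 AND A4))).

A2 | A1 | A4 | Output
---------------------
0 | 0 | 0 | 1
0 | 0 | 1 | 0
0 | 1 | 0 | 1
0 | 1 | 1 | 1
1 | 0 | 0 | 0
1 | 0 | 1 | 1
1 | 1 | 0 | 1
1 | 1 | 1 | 1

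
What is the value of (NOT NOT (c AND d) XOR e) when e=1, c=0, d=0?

Substituting: (NOT NOT (0 AND 0) XOR 1)
= 1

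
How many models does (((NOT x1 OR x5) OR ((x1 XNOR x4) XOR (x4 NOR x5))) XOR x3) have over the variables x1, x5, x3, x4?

Satisfying assignments: (0,0,0,0), (0,0,0,1), (0,1,0,0), (0,1,0,1), (1,0,0,0), (1,0,0,1), (1,1,0,0), (1,1,0,1)
Count: 8 out of 16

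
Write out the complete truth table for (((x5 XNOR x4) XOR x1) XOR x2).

x4 | x5 | x1 | x2 | Output
--------------------------
0 | 0 | 0 | 0 | 1
0 | 0 | 0 | 1 | 0
0 | 0 | 1 | 0 | 0
0 | 0 | 1 | 1 | 1
0 | 1 | 0 | 0 | 0
0 | 1 | 0 | 1 | 1
0 | 1 | 1 | 0 | 1
0 | 1 | 1 | 1 | 0
1 | 0 | 0 | 0 | 0
1 | 0 | 0 | 1 | 1
1 | 0 | 1 | 0 | 1
1 | 0 | 1 | 1 | 0
1 | 1 | 0 | 0 | 1
1 | 1 | 0 | 1 | 0
1 | 1 | 1 | 0 | 0
1 | 1 | 1 | 1 | 1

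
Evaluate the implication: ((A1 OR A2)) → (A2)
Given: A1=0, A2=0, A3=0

Antecedent ((A1 OR A2)) = 0; consequent (A2) = 0.
0 → 0 = 1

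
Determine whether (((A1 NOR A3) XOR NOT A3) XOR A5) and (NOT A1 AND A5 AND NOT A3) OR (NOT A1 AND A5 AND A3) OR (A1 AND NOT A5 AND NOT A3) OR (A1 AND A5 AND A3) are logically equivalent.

Yes, they are equivalent — the two output columns agree on all 8 assignments:
A1 | A5 | A3 | Expression 1 | Expression 2
------------------------------------------
0 | 0 | 0 | 0 | 0
0 | 0 | 1 | 0 | 0
0 | 1 | 0 | 1 | 1
0 | 1 | 1 | 1 | 1
1 | 0 | 0 | 1 | 1
1 | 0 | 1 | 0 | 0
1 | 1 | 0 | 0 | 0
1 | 1 | 1 | 1 | 1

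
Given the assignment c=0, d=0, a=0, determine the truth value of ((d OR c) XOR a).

Substituting: ((0 OR 0) XOR 0)
= 0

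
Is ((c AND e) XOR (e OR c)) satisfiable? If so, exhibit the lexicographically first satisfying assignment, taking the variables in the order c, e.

c=0, e=1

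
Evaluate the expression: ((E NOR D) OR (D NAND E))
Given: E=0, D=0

Substituting: ((0 NOR 0) OR (0 NAND 0))
= 1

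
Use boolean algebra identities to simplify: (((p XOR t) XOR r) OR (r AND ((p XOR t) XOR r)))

By absorption (E OR (E AND v) = E):
= ((p XOR t) XOR r)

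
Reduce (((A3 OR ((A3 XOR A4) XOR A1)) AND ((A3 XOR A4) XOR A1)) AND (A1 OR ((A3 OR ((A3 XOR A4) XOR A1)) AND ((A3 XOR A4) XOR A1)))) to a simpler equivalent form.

By absorption (E AND (E OR v) = E) then absorption (E AND (E OR v) = E):
= ((A3 XOR A4) XOR A1)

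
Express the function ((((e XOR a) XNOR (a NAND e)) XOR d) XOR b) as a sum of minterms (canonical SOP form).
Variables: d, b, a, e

Σm(1, 2, 3, 4, 8, 13, 14, 15) = (NOT d AND NOT b AND NOT a AND e) OR (NOT d AND NOT b AND a AND NOT e) OR (NOT d AND NOT b AND a AND e) OR (NOT d AND b AND NOT a AND NOT e) OR (d AND NOT b AND NOT a AND NOT e) OR (d AND b AND NOT a AND e) OR (d AND b AND a AND NOT e) OR (d AND b AND a AND e)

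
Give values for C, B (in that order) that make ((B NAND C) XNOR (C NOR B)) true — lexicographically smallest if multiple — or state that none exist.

C=0, B=0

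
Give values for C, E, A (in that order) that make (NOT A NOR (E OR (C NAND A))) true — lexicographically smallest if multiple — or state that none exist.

C=1, E=0, A=1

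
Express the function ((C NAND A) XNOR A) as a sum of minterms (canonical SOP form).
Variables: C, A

Σm(1) = (NOT C AND A)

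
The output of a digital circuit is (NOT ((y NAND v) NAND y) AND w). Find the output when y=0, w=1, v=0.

Substituting: (NOT ((0 NAND 0) NAND 0) AND 1)
= 0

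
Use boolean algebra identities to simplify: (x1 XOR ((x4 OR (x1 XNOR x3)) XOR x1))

By XOR self-cancellation ((E XOR v) XOR v = E):
= (x4 OR (x1 XNOR x3))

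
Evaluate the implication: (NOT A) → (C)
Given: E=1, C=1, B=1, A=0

Antecedent (NOT A) = 1; consequent (C) = 1.
1 → 1 = 1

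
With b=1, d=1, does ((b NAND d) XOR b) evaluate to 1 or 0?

Substituting: ((1 NAND 1) XOR 1)
= 1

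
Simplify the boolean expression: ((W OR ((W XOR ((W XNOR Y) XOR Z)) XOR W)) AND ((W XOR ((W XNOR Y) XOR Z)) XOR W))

By absorption (E AND (E OR v) = E) then XOR self-cancellation ((E XOR v) XOR v = E):
= ((W XNOR Y) XOR Z)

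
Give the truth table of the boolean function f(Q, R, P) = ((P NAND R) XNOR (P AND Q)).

Q | R | P | Output
------------------
0 | 0 | 0 | 0
0 | 0 | 1 | 0
0 | 1 | 0 | 0
0 | 1 | 1 | 1
1 | 0 | 0 | 0
1 | 0 | 1 | 1
1 | 1 | 0 | 0
1 | 1 | 1 | 0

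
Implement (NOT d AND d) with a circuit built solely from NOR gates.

(((d NOR d) NOR (d NOR d)) NOR (d NOR d))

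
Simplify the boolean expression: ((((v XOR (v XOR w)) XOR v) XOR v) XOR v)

By XOR self-cancellation ((E XOR v) XOR v = E) then XOR self-cancellation ((E XOR v) XOR v = E):
= (v XOR w)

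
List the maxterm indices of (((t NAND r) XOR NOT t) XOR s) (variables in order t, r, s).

ΠM(0, 2, 5, 6) = (t OR r OR s) AND (t OR NOT r OR s) AND (NOT t OR r OR NOT s) AND (NOT t OR NOT r OR s)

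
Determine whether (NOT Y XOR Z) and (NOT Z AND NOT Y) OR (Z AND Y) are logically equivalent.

Yes, they are equivalent — the two output columns agree on all 4 assignments:
Z | Y | Expression 1 | Expression 2
-----------------------------------
0 | 0 | 1 | 1
0 | 1 | 0 | 0
1 | 0 | 0 | 0
1 | 1 | 1 | 1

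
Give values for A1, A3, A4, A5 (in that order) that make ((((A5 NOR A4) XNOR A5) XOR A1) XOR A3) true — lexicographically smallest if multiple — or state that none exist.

A1=0, A3=0, A4=1, A5=0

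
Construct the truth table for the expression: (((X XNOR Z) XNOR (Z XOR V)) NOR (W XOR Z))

V | Z | W | X | Output
----------------------
0 | 0 | 0 | 0 | 1
0 | 0 | 0 | 1 | 0
0 | 0 | 1 | 0 | 0
0 | 0 | 1 | 1 | 0
0 | 1 | 0 | 0 | 0
0 | 1 | 0 | 1 | 0
0 | 1 | 1 | 0 | 1
0 | 1 | 1 | 1 | 0
1 | 0 | 0 | 0 | 0
1 | 0 | 0 | 1 | 1
1 | 0 | 1 | 0 | 0
1 | 0 | 1 | 1 | 0
1 | 1 | 0 | 0 | 0
1 | 1 | 0 | 1 | 0
1 | 1 | 1 | 0 | 0
1 | 1 | 1 | 1 | 1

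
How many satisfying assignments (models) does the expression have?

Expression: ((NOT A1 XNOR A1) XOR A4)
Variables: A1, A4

Satisfying assignments: (0,1), (1,1)
Count: 2 out of 4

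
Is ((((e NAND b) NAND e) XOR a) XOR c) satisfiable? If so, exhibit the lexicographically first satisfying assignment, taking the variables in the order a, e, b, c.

a=0, e=0, b=0, c=0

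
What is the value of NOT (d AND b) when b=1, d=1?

Substituting: NOT (1 AND 1)
= 0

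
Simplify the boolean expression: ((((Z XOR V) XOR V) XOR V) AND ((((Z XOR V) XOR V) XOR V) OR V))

By absorption (E AND (E OR v) = E) then XOR self-cancellation ((E XOR v) XOR v = E):
= (Z XOR V)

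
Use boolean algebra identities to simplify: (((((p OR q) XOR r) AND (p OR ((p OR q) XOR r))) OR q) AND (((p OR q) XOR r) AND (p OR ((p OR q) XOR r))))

By absorption (E AND (E OR v) = E) then absorption (E AND (E OR v) = E):
= ((p OR q) XOR r)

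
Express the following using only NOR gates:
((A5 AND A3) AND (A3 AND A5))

((((A5 NOR A5) NOR (A3 NOR A3)) NOR ((A5 NOR A5) NOR (A3 NOR A3))) NOR (((A3 NOR A3) NOR (A5 NOR A5)) NOR ((A3 NOR A3) NOR (A5 NOR A5))))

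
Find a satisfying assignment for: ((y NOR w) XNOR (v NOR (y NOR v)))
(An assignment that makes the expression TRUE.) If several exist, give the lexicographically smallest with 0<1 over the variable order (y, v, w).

y=0, v=0, w=1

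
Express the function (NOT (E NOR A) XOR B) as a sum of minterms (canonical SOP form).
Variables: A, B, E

Σm(1, 2, 4, 5) = (NOT A AND NOT B AND E) OR (NOT A AND B AND NOT E) OR (A AND NOT B AND NOT E) OR (A AND NOT B AND E)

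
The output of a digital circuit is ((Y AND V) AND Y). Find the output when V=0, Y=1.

Substituting: ((1 AND 0) AND 1)
= 0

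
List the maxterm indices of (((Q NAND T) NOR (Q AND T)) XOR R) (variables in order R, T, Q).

ΠM(0, 1, 2, 3) = (R OR T OR Q) AND (R OR T OR NOT Q) AND (R OR NOT T OR Q) AND (R OR NOT T OR NOT Q)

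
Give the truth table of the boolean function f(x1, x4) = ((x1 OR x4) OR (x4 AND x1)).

x1 | x4 | Output
----------------
0 | 0 | 0
0 | 1 | 1
1 | 0 | 1
1 | 1 | 1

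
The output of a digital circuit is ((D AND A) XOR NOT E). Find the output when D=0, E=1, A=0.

Substituting: ((0 AND 0) XOR NOT 1)
= 0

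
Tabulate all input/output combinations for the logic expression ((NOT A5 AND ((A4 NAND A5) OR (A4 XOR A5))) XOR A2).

A2 | A4 | A5 | Output
---------------------
0 | 0 | 0 | 1
0 | 0 | 1 | 0
0 | 1 | 0 | 1
0 | 1 | 1 | 0
1 | 0 | 0 | 0
1 | 0 | 1 | 1
1 | 1 | 0 | 0
1 | 1 | 1 | 1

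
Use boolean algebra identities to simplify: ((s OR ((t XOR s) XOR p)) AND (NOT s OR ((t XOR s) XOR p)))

By distribution ((E OR v) AND (E OR NOT v) = E):
= ((t XOR s) XOR p)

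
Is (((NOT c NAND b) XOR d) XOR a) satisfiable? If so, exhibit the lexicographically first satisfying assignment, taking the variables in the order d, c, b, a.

d=0, c=0, b=0, a=0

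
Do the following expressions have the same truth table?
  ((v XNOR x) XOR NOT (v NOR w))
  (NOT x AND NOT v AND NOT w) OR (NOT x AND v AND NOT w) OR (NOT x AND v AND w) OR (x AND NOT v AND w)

Yes, they are equivalent — the two output columns agree on all 8 assignments:
x | v | w | Expression 1 | Expression 2
---------------------------------------
0 | 0 | 0 | 1 | 1
0 | 0 | 1 | 0 | 0
0 | 1 | 0 | 1 | 1
0 | 1 | 1 | 1 | 1
1 | 0 | 0 | 0 | 0
1 | 0 | 1 | 1 | 1
1 | 1 | 0 | 0 | 0
1 | 1 | 1 | 0 | 0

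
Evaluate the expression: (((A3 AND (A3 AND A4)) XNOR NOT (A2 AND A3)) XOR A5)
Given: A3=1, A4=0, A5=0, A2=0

Substituting: (((1 AND (1 AND 0)) XNOR NOT (0 AND 1)) XOR 0)
= 0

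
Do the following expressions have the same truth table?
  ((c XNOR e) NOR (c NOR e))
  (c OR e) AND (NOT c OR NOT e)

Yes, they are equivalent — the two output columns agree on all 4 assignments:
c | e | Expression 1 | Expression 2
-----------------------------------
0 | 0 | 0 | 0
0 | 1 | 1 | 1
1 | 0 | 1 | 1
1 | 1 | 0 | 0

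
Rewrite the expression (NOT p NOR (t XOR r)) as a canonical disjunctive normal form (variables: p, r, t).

(p AND NOT r AND NOT t) OR (p AND r AND t)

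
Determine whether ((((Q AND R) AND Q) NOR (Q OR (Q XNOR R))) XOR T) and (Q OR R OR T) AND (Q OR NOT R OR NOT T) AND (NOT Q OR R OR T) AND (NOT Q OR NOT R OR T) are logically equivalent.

Yes, they are equivalent — the two output columns agree on all 8 assignments:
Q | R | T | Expression 1 | Expression 2
---------------------------------------
0 | 0 | 0 | 0 | 0
0 | 0 | 1 | 1 | 1
0 | 1 | 0 | 1 | 1
0 | 1 | 1 | 0 | 0
1 | 0 | 0 | 0 | 0
1 | 0 | 1 | 1 | 1
1 | 1 | 0 | 0 | 0
1 | 1 | 1 | 1 | 1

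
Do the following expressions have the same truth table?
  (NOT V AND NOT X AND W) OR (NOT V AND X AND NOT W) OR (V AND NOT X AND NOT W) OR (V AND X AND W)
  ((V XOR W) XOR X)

Yes, they are equivalent — the two output columns agree on all 8 assignments:
V | X | W | Expression 1 | Expression 2
---------------------------------------
0 | 0 | 0 | 0 | 0
0 | 0 | 1 | 1 | 1
0 | 1 | 0 | 1 | 1
0 | 1 | 1 | 0 | 0
1 | 0 | 0 | 1 | 1
1 | 0 | 1 | 0 | 0
1 | 1 | 0 | 0 | 0
1 | 1 | 1 | 1 | 1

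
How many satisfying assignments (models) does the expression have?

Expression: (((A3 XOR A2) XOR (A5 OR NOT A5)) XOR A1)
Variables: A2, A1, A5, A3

Satisfying assignments: (0,0,0,0), (0,0,1,0), (0,1,0,1), (0,1,1,1), (1,0,0,1), (1,0,1,1), (1,1,0,0), (1,1,1,0)
Count: 8 out of 16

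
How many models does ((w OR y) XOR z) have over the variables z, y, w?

Satisfying assignments: (0,0,1), (0,1,0), (0,1,1), (1,0,0)
Count: 4 out of 8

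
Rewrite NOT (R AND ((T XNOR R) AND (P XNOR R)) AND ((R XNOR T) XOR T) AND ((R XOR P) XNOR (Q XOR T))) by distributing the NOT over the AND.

NOT R OR NOT ((T XNOR R) AND (P XNOR R)) OR NOT ((R XNOR T) XOR T) OR NOT ((R XOR P) XNOR (Q XOR T))
De Morgan's: NOT(AND of terms) = OR of negations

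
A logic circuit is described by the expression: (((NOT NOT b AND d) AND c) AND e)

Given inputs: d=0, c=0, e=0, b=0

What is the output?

Substituting: (((NOT NOT 0 AND 0) AND 0) AND 0)
= 0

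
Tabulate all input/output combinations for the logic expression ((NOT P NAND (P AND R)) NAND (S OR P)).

P | R | S | Output
------------------
0 | 0 | 0 | 1
0 | 0 | 1 | 0
0 | 1 | 0 | 1
0 | 1 | 1 | 0
1 | 0 | 0 | 0
1 | 0 | 1 | 0
1 | 1 | 0 | 0
1 | 1 | 1 | 0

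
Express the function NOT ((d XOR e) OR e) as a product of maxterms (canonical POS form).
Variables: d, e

ΠM(1, 2, 3) = (d OR NOT e) AND (NOT d OR e) AND (NOT d OR NOT e)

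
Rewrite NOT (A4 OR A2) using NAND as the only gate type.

(((A4 NAND A4) NAND (A2 NAND A2)) NAND ((A4 NAND A4) NAND (A2 NAND A2)))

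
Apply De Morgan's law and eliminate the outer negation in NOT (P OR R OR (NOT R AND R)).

NOT P AND NOT R AND NOT (NOT R AND R)
De Morgan's: NOT(OR of terms) = AND of negations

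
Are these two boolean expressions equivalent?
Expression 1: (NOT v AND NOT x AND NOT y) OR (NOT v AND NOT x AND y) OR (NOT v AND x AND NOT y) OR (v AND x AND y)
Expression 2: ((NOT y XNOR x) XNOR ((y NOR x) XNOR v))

Yes, they are equivalent — the two output columns agree on all 8 assignments:
v | x | y | Expression 1 | Expression 2
---------------------------------------
0 | 0 | 0 | 1 | 1
0 | 0 | 1 | 1 | 1
0 | 1 | 0 | 1 | 1
0 | 1 | 1 | 0 | 0
1 | 0 | 0 | 0 | 0
1 | 0 | 1 | 0 | 0
1 | 1 | 0 | 0 | 0
1 | 1 | 1 | 1 | 1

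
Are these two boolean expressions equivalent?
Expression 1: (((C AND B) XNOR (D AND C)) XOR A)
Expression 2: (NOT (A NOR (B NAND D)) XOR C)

No. Counterexample: with D=0, C=0, B=0, A=1, Expression 1 = 0 but Expression 2 = 1.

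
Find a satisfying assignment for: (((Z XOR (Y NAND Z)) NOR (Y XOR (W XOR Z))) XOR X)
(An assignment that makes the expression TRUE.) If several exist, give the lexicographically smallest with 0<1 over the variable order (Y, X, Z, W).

Y=0, X=0, Z=1, W=1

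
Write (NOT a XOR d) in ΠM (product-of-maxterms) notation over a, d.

ΠM(1, 2) = (a OR NOT d) AND (NOT a OR d)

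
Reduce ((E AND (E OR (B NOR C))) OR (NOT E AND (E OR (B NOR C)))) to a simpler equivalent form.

By distribution ((E AND v) OR (E AND NOT v) = E):
= (E OR (B NOR C))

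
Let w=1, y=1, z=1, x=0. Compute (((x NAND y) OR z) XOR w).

Substituting: (((0 NAND 1) OR 1) XOR 1)
= 0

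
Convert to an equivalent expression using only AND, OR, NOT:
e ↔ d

(e AND d) OR (NOT e AND NOT d)
(Biconditional = both true or both false)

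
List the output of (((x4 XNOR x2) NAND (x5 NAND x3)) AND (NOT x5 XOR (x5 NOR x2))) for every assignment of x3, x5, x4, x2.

x3 | x5 | x4 | x2 | Output
--------------------------
0 | 0 | 0 | 0 | 0
0 | 0 | 0 | 1 | 1
0 | 0 | 1 | 0 | 0
0 | 0 | 1 | 1 | 0
0 | 1 | 0 | 0 | 0
0 | 1 | 0 | 1 | 0
0 | 1 | 1 | 0 | 0
0 | 1 | 1 | 1 | 0
1 | 0 | 0 | 0 | 0
1 | 0 | 0 | 1 | 1
1 | 0 | 1 | 0 | 0
1 | 0 | 1 | 1 | 0
1 | 1 | 0 | 0 | 0
1 | 1 | 0 | 1 | 0
1 | 1 | 1 | 0 | 0
1 | 1 | 1 | 1 | 0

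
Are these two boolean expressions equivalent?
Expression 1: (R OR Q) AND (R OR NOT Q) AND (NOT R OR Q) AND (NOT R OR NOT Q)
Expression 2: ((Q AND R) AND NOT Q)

Yes, they are equivalent — the two output columns agree on all 4 assignments:
R | Q | Expression 1 | Expression 2
-----------------------------------
0 | 0 | 0 | 0
0 | 1 | 0 | 0
1 | 0 | 0 | 0
1 | 1 | 0 | 0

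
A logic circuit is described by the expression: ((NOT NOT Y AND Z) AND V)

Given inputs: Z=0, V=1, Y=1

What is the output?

Substituting: ((NOT NOT 1 AND 0) AND 1)
= 0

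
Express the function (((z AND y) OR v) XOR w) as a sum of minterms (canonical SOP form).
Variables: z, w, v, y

Σm(2, 3, 4, 5, 9, 10, 11, 12) = (NOT z AND NOT w AND v AND NOT y) OR (NOT z AND NOT w AND v AND y) OR (NOT z AND w AND NOT v AND NOT y) OR (NOT z AND w AND NOT v AND y) OR (z AND NOT w AND NOT v AND y) OR (z AND NOT w AND v AND NOT y) OR (z AND NOT w AND v AND y) OR (z AND w AND NOT v AND NOT y)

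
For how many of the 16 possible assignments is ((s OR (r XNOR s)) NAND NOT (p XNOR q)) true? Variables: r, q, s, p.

Satisfying assignments: (0,0,0,0), (0,0,1,0), (0,1,0,1), (0,1,1,1), (1,0,0,0), (1,0,0,1), (1,0,1,0), (1,1,0,0), (1,1,0,1), (1,1,1,1)
Count: 10 out of 16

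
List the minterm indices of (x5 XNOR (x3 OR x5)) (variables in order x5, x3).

Σm(0, 2, 3) = (NOT x5 AND NOT x3) OR (x5 AND NOT x3) OR (x5 AND x3)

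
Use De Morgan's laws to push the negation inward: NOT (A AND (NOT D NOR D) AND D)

NOT A OR NOT (NOT D NOR D) OR NOT D
De Morgan's: NOT(AND of terms) = OR of negations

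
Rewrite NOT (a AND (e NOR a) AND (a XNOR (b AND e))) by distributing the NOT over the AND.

NOT a OR NOT (e NOR a) OR NOT (a XNOR (b AND e))
De Morgan's: NOT(AND of terms) = OR of negations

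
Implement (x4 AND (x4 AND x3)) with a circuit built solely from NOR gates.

((x4 NOR x4) NOR (((x4 NOR x4) NOR (x3 NOR x3)) NOR ((x4 NOR x4) NOR (x3 NOR x3))))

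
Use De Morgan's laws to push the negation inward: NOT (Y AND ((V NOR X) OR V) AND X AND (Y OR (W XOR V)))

NOT Y OR NOT ((V NOR X) OR V) OR NOT X OR NOT (Y OR (W XOR V))
De Morgan's: NOT(AND of terms) = OR of negations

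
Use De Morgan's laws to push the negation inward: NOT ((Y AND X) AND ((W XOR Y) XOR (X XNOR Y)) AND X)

NOT (Y AND X) OR NOT ((W XOR Y) XOR (X XNOR Y)) OR NOT X
De Morgan's: NOT(AND of terms) = OR of negations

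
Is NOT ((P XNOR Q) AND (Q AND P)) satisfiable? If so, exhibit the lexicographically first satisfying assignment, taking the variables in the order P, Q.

P=0, Q=0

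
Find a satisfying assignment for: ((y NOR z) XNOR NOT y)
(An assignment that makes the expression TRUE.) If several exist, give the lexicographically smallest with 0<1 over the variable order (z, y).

z=0, y=0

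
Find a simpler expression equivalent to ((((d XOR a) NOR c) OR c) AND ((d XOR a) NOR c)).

By absorption (E AND (E OR v) = E):
= ((d XOR a) NOR c)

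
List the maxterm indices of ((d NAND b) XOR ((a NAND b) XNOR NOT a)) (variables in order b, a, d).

ΠM(0, 1, 4, 6) = (b OR a OR d) AND (b OR a OR NOT d) AND (NOT b OR a OR d) AND (NOT b OR NOT a OR d)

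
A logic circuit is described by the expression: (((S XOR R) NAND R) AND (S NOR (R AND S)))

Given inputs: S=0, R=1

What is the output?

Substituting: (((0 XOR 1) NAND 1) AND (0 NOR (1 AND 0)))
= 0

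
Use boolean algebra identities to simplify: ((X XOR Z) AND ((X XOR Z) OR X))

By absorption (E AND (E OR v) = E):
= (X XOR Z)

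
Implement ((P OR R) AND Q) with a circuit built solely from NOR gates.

((((P NOR R) NOR (P NOR R)) NOR ((P NOR R) NOR (P NOR R))) NOR (Q NOR Q))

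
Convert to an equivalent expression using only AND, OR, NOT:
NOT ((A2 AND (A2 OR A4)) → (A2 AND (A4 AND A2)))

(A2 AND (A2 OR A4)) AND NOT (A2 AND (A4 AND A2))
(Negated implication: NOT(A → B) = A AND NOT B)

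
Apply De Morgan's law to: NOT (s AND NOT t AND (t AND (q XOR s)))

NOT s OR t OR NOT (t AND (q XOR s))
De Morgan's: NOT(AND of terms) = OR of negations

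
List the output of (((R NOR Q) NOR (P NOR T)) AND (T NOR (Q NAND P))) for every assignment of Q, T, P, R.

Q | T | P | R | Output
----------------------
0 | 0 | 0 | 0 | 0
0 | 0 | 0 | 1 | 0
0 | 0 | 1 | 0 | 0
0 | 0 | 1 | 1 | 0
0 | 1 | 0 | 0 | 0
0 | 1 | 0 | 1 | 0
0 | 1 | 1 | 0 | 0
0 | 1 | 1 | 1 | 0
1 | 0 | 0 | 0 | 0
1 | 0 | 0 | 1 | 0
1 | 0 | 1 | 0 | 1
1 | 0 | 1 | 1 | 1
1 | 1 | 0 | 0 | 0
1 | 1 | 0 | 1 | 0
1 | 1 | 1 | 0 | 0
1 | 1 | 1 | 1 | 0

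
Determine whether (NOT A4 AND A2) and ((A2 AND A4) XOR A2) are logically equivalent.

Yes, they are equivalent — the two output columns agree on all 4 assignments:
A4 | A2 | Expression 1 | Expression 2
-------------------------------------
0 | 0 | 0 | 0
0 | 1 | 1 | 1
1 | 0 | 0 | 0
1 | 1 | 0 | 0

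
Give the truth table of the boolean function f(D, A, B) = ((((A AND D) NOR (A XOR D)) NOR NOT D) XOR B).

D | A | B | Output
------------------
0 | 0 | 0 | 0
0 | 0 | 1 | 1
0 | 1 | 0 | 0
0 | 1 | 1 | 1
1 | 0 | 0 | 1
1 | 0 | 1 | 0
1 | 1 | 0 | 1
1 | 1 | 1 | 0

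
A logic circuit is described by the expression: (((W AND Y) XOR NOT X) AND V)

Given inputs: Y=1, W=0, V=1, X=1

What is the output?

Substituting: (((0 AND 1) XOR NOT 1) AND 1)
= 0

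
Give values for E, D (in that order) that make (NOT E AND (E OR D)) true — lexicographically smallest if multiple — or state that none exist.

E=0, D=1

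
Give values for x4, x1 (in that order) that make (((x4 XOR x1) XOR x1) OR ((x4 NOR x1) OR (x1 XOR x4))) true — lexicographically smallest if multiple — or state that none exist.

x4=0, x1=0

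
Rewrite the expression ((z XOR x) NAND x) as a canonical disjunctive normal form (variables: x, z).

(NOT x AND NOT z) OR (NOT x AND z) OR (x AND z)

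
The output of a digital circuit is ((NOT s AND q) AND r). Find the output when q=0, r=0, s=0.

Substituting: ((NOT 0 AND 0) AND 0)
= 0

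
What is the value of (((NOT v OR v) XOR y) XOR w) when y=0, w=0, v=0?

Substituting: (((NOT 0 OR 0) XOR 0) XOR 0)
= 1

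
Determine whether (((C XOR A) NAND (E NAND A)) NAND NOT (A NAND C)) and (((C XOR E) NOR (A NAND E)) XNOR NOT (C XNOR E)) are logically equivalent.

No. Counterexample: with C=0, E=1, A=0, Expression 1 = 1 but Expression 2 = 0.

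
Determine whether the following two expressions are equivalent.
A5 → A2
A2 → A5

No, Converse is not equivalent to original (counterexample: A5=0, A2=1)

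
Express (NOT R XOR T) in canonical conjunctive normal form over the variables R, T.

(R OR NOT T) AND (NOT R OR T)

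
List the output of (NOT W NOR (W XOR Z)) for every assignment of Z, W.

Z | W | Output
--------------
0 | 0 | 0
0 | 1 | 0
1 | 0 | 0
1 | 1 | 1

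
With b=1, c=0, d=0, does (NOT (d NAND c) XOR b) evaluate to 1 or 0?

Substituting: (NOT (0 NAND 0) XOR 1)
= 1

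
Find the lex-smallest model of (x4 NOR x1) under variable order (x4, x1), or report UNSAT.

x4=0, x1=0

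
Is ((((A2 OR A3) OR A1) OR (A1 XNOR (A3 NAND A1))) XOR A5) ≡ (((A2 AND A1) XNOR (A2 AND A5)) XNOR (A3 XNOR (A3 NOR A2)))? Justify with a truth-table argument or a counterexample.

No. Counterexample: with A2=0, A3=0, A5=0, A1=1, Expression 1 = 1 but Expression 2 = 0.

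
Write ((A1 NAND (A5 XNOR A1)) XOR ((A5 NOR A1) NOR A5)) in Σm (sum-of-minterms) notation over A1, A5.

Σm(0, 1) = (NOT A1 AND NOT A5) OR (NOT A1 AND A5)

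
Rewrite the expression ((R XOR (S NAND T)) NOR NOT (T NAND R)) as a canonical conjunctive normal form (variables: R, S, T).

(R OR S OR T) AND (R OR S OR NOT T) AND (R OR NOT S OR T) AND (NOT R OR S OR NOT T) AND (NOT R OR NOT S OR NOT T)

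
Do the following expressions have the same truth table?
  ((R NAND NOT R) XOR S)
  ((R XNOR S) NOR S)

No. Counterexample: with S=0, R=0, Expression 1 = 1 but Expression 2 = 0.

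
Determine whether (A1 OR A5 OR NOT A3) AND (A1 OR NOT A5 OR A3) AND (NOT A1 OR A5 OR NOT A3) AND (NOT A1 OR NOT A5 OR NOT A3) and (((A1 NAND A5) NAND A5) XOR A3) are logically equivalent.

Yes, they are equivalent — the two output columns agree on all 8 assignments:
A1 | A5 | A3 | Expression 1 | Expression 2
------------------------------------------
0 | 0 | 0 | 1 | 1
0 | 0 | 1 | 0 | 0
0 | 1 | 0 | 0 | 0
0 | 1 | 1 | 1 | 1
1 | 0 | 0 | 1 | 1
1 | 0 | 1 | 0 | 0
1 | 1 | 0 | 1 | 1
1 | 1 | 1 | 0 | 0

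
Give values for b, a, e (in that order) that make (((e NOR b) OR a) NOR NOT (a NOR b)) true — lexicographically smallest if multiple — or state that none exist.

b=0, a=0, e=1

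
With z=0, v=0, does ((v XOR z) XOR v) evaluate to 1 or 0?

Substituting: ((0 XOR 0) XOR 0)
= 0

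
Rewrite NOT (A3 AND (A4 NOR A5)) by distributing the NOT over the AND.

NOT A3 OR NOT (A4 NOR A5)
De Morgan's: NOT(AND of terms) = OR of negations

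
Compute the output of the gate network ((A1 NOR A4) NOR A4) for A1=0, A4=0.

Substituting: ((0 NOR 0) NOR 0)
= 0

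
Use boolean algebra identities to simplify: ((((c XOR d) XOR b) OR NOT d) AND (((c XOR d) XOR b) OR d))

By distribution ((E OR v) AND (E OR NOT v) = E):
= ((c XOR d) XOR b)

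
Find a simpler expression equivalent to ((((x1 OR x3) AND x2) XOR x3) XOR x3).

By XOR self-cancellation ((E XOR v) XOR v = E):
= ((x1 OR x3) AND x2)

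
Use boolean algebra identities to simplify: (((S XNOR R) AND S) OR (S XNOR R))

By absorption (E OR (E AND v) = E):
= (S XNOR R)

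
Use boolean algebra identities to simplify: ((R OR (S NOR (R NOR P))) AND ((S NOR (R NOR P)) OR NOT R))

By distribution ((E OR v) AND (E OR NOT v) = E):
= (S NOR (R NOR P))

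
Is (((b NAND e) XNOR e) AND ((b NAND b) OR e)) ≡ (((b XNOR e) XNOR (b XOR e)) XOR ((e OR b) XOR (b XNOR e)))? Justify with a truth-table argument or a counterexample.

No. Counterexample: with b=0, e=0, Expression 1 = 0 but Expression 2 = 1.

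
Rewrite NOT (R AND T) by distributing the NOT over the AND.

NOT R OR NOT T
De Morgan's: NOT(AND of terms) = OR of negations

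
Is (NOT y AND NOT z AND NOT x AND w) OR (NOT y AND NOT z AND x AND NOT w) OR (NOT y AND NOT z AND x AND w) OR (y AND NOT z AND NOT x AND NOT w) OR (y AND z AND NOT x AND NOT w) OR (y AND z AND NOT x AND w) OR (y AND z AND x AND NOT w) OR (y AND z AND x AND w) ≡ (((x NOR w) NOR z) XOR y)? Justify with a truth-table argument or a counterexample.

Yes, they are equivalent — the two output columns agree on all 16 assignments:
y | z | x | w | Expression 1 | Expression 2
-------------------------------------------
0 | 0 | 0 | 0 | 0 | 0
0 | 0 | 0 | 1 | 1 | 1
0 | 0 | 1 | 0 | 1 | 1
0 | 0 | 1 | 1 | 1 | 1
0 | 1 | 0 | 0 | 0 | 0
0 | 1 | 0 | 1 | 0 | 0
0 | 1 | 1 | 0 | 0 | 0
0 | 1 | 1 | 1 | 0 | 0
1 | 0 | 0 | 0 | 1 | 1
1 | 0 | 0 | 1 | 0 | 0
1 | 0 | 1 | 0 | 0 | 0
1 | 0 | 1 | 1 | 0 | 0
1 | 1 | 0 | 0 | 1 | 1
1 | 1 | 0 | 1 | 1 | 1
1 | 1 | 1 | 0 | 1 | 1
1 | 1 | 1 | 1 | 1 | 1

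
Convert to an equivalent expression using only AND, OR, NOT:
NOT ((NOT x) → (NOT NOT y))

(NOT x) AND NOT y
(Negated implication: NOT(A → B) = A AND NOT B)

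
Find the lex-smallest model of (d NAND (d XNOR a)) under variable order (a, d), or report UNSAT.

a=0, d=0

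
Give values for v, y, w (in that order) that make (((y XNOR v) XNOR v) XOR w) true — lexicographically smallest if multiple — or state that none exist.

v=0, y=0, w=1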